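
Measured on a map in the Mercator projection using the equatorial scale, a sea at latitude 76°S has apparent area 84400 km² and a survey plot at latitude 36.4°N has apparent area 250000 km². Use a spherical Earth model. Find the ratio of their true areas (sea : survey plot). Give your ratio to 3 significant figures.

0.0305

Since Mercator area scale is 1/cos²φ, the true area equals the apparent area multiplied by cos²φ.
True area of sea: 84400 × cos²(76°) = 84400 × 0.05853 = 4940 km².
True area of survey plot: 250000 × cos²(36.4°) = 250000 × 0.6479 = 162000 km².
Ratio = 4940 / 162000 ≈ 0.0305.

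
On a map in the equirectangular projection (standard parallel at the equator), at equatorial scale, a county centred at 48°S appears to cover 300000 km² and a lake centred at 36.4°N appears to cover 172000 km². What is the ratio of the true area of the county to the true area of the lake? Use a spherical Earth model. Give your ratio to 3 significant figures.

Plate carrée has h = 1 and k = sec φ, giving areal scale sec φ; true area = (apparent area) · cos φ.
True area of county: 300000 × cos(48°) = 300000 × 0.6691 = 200700 km².
True area of lake: 172000 × cos(36.4°) = 172000 × 0.8049 = 138400 km².
Ratio = 200700 / 138400 ≈ 1.45.

1.45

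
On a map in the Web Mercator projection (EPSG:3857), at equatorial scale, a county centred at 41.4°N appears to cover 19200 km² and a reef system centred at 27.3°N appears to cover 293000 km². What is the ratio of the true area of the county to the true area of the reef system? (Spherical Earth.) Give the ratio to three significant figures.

On Mercator the areal scale is sec²φ, so true area = apparent × cos²φ.
True area of county: 19200 × cos²(41.4°) = 19200 × 0.5627 = 10800 km².
True area of reef system: 293000 × cos²(27.3°) = 293000 × 0.7896 = 231400 km².
Ratio = 10800 / 231400 ≈ 0.0467.

0.0467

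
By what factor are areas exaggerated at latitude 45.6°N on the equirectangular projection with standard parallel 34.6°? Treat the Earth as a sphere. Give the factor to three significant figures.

1.18

The equidistant cylindrical projection with φ₀ = 34.6° has h = 1 (meridians true) and k = cos φ₀ / cos φ along parallels.
Areal scale = h·k = 1 × cos φ₀ / cos φ; at 45.6°, h = 1.000, k = 1.176, so h·k = 1.176.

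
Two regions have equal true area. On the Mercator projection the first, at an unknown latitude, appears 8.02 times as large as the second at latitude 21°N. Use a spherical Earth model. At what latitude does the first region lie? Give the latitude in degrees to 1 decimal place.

70.8°

Mercator areal scale is sec²φ, so apparent-area ratio = sec²φ₁ / sec²φ₂ = cos²φ₂ / cos²φ₁.
cos²φ₂ / cos²φ₁ = 8.02  ⇒  cos φ₁ = cos 21° / √8.02 = 0.9336/2.832 = 0.3297.
φ₁ = arccos(0.3297) ≈ 70.8°.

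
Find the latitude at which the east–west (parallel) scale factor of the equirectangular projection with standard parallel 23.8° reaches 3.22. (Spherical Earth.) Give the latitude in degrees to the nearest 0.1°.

In the equirectangular projection with standard parallel φ₀ = 23.8° (x = Rλ cos φ₀, y = Rφ), meridians are true-scale (h = 1) and the parallel scale is k = cos φ₀ / cos φ.
k = cos φ₀ / cos φ = 3.22  ⇒  cos φ = cos 23.8° / 3.22 = 0.2841.
φ = arccos(0.2841) ≈ 73.5°.

73.5°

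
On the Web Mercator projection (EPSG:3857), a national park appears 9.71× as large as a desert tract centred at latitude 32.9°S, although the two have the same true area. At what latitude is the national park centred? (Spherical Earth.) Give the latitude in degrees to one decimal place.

Mercator areal scale is sec²φ, so apparent-area ratio = sec²φ₁ / sec²φ₂ = cos²φ₂ / cos²φ₁.
cos²φ₂ / cos²φ₁ = 9.71  ⇒  cos φ₁ = cos 32.9° / √9.71 = 0.8396/3.116 = 0.2694.
φ₁ = arccos(0.2694) ≈ 74.4°.

74.4°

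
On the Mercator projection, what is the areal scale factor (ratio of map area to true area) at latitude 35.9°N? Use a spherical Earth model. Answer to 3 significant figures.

The Mercator projection is conformal; its linear scale factor is the same in every direction and equals sec φ = 1/cos φ.
Areal scale = k² = sec²φ = 1/cos²(35.9°) = 1/0.8100² = 1.524.

1.52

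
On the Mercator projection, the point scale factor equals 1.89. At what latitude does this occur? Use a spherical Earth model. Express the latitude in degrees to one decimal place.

Mercator scale is k = sec φ = 1/cos φ.
1/cos φ = 1.89  ⇒  cos φ = 0.5291  ⇒  φ = arccos(0.5291) ≈ 58.1°.

58.1°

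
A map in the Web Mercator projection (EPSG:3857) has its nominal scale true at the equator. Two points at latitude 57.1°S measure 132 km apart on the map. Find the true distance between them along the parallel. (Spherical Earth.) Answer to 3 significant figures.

The Mercator projection is conformal; its linear scale factor is the same in every direction and equals sec φ = 1/cos φ.
Along the parallel at 57.1°, map distances are exaggerated by k = sec 57.1° = 1.841.
True distance = 132 / 1.841 = 132 × cos 57.1° ≈ 71.7 km.

71.7 km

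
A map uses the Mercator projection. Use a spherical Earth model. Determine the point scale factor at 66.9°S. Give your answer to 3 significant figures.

Mercator is conformal, so the point scale is isotropic: h = k = sec φ = 1/cos φ.
k = 1/cos 66.9° = 1/0.3923 = 2.549.

2.55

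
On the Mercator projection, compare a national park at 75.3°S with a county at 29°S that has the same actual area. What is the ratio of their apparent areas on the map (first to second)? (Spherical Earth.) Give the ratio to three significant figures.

Mercator areal scale is sec²φ.
At 75.3°: sec²(75.3°) = 1/0.2538² = 15.53.
At 29°: sec²(29°) = 1/0.8746² = 1.307.
Ratio = 15.53/1.307 = cos²(29°)/cos²(75.3°) ≈ 11.9.

11.9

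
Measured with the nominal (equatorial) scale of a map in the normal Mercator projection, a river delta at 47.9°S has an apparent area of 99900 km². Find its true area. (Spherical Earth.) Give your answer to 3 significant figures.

Mercator is conformal, so the point scale is isotropic: h = k = sec φ = 1/cos φ.
Areal scale = k² = sec²φ = 1/cos²(47.9°) = 1/0.6704² = 2.225.
True area = apparent / (areal scale) = 99900 / 2.225 ≈ 44900 km².

44900 km²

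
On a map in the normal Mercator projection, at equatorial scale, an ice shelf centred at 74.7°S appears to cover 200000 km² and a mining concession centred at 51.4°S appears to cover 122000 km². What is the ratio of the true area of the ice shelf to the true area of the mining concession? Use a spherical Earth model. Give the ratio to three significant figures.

0.293

On Mercator the areal scale is sec²φ, so true area = apparent × cos²φ.
True area of ice shelf: 200000 × cos²(74.7°) = 200000 × 0.06963 = 13930 km².
True area of mining concession: 122000 × cos²(51.4°) = 122000 × 0.3892 = 47490 km².
Ratio = 13930 / 47490 ≈ 0.293.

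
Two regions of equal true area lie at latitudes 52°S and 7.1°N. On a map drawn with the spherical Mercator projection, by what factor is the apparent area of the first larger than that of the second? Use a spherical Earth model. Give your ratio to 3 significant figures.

2.60

Mercator is conformal with k = sec φ, so areal scale = k² = sec²φ.
At 52°: sec²(52°) = 1/0.6157² = 2.638.
At 7.1°: sec²(7.1°) = 1/0.9923² = 1.016.
Ratio = 2.638/1.016 = cos²(7.1°)/cos²(52°) ≈ 2.60.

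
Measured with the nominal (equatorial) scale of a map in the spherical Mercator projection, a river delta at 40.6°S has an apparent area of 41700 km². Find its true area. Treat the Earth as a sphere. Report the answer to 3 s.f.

Mercator is conformal, so the point scale is isotropic: h = k = sec φ = 1/cos φ.
Areal scale = k² = sec²φ = 1/cos²(40.6°) = 1/0.7593² = 1.735.
True area = apparent / (areal scale) = 41700 / 1.735 ≈ 24000 km².

24000 km²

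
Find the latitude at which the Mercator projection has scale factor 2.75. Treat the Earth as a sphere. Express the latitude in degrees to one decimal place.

Mercator scale is k = sec φ = 1/cos φ.
1/cos φ = 2.75  ⇒  cos φ = 0.3636  ⇒  φ = arccos(0.3636) ≈ 68.7°.

68.7°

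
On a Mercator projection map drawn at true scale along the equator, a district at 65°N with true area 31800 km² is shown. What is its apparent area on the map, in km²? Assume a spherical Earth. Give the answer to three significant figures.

Mercator is conformal, so the point scale is isotropic: h = k = sec φ = 1/cos φ.
Areal scale = k² = sec²φ = 1/cos²(65°) = 1/0.4226² = 5.599.
Apparent area = 31800 × 5.599 ≈ 178000 km².

178000 km²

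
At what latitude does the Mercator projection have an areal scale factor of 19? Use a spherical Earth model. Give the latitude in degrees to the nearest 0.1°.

Mercator areal scale is sec²φ.
sec²φ = 19  ⇒  cos²φ = 0.05263  ⇒  cos φ = 0.2294.
φ = arccos(0.2294) ≈ 76.7°.

76.7°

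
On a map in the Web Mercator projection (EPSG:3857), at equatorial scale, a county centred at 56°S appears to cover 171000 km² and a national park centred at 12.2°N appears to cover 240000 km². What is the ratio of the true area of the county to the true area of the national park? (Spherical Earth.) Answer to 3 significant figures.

Mercator's areal exaggeration is sec²φ; hence true area = (apparent area) · cos²φ.
True area of county: 171000 × cos²(56°) = 171000 × 0.3127 = 53470 km².
True area of national park: 240000 × cos²(12.2°) = 240000 × 0.9553 = 229300 km².
Ratio = 53470 / 229300 ≈ 0.233.

0.233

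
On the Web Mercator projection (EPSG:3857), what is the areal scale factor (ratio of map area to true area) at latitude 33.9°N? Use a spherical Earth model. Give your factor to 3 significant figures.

1.45

The Mercator projection is conformal; its linear scale factor is the same in every direction and equals sec φ = 1/cos φ.
Areal scale = k² = sec²φ = 1/cos²(33.9°) = 1/0.8300² = 1.452.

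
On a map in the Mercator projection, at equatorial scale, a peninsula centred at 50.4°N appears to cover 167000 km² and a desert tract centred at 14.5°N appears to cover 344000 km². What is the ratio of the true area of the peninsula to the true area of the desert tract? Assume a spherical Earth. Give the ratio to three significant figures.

Since Mercator area scale is 1/cos²φ, the true area equals the apparent area multiplied by cos²φ.
True area of peninsula: 167000 × cos²(50.4°) = 167000 × 0.4063 = 67850 km².
True area of desert tract: 344000 × cos²(14.5°) = 344000 × 0.9373 = 322400 km².
Ratio = 67850 / 322400 ≈ 0.210.

0.210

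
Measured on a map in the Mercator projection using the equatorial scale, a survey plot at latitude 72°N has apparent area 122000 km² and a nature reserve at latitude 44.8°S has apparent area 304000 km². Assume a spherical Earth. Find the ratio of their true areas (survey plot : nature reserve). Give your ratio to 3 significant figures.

On Mercator the areal scale is sec²φ, so true area = apparent × cos²φ.
True area of survey plot: 122000 × cos²(72°) = 122000 × 0.09549 = 11650 km².
True area of nature reserve: 304000 × cos²(44.8°) = 304000 × 0.5035 = 153100 km².
Ratio = 11650 / 153100 ≈ 0.0761.

0.0761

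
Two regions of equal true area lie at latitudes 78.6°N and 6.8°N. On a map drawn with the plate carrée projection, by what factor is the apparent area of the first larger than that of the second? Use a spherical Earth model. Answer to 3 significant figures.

5.02

In the plate carrée (x = Rλ, y = Rφ), meridians are true-scale (h = 1) and parallels are stretched by k = sec φ.
Areal scale at 78.6°: h·k = 1.000 × 5.059 = 5.059.
Areal scale at 6.8°: h·k = 1.000 × 1.007 = 1.007.
Ratio = 5.059/1.007 ≈ 5.02.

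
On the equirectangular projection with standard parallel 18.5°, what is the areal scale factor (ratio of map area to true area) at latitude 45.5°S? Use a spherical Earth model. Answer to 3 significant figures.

1.35

The equidistant cylindrical projection with φ₀ = 18.5° has h = 1 (meridians true) and k = cos φ₀ / cos φ along parallels.
Areal scale = h·k = 1 × cos φ₀ / cos φ; at 45.5°, h = 1.000, k = 1.353, so h·k = 1.353.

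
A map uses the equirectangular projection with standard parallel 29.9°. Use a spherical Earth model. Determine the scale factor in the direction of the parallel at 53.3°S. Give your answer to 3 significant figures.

In the equirectangular projection with standard parallel φ₀ = 29.9° (x = Rλ cos φ₀, y = Rφ), meridians are true-scale (h = 1) and the parallel scale is k = cos φ₀ / cos φ.
k = cos 29.9° / cos 53.3° = 0.8669/0.5976 = 1.451.

1.45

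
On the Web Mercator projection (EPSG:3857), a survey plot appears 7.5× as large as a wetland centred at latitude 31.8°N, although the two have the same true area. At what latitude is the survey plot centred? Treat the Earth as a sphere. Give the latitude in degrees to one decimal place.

Mercator areal scale is sec²φ, so apparent-area ratio = sec²φ₁ / sec²φ₂ = cos²φ₂ / cos²φ₁.
cos²φ₂ / cos²φ₁ = 7.5  ⇒  cos φ₁ = cos 31.8° / √7.5 = 0.8499/2.739 = 0.3103.
φ₁ = arccos(0.3103) ≈ 71.9°.

71.9°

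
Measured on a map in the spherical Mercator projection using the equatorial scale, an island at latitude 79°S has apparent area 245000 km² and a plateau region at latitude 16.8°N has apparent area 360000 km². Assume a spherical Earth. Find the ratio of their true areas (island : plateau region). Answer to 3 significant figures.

0.0270

Mercator's areal exaggeration is sec²φ; hence true area = (apparent area) · cos²φ.
True area of island: 245000 × cos²(79°) = 245000 × 0.03641 = 8920 km².
True area of plateau region: 360000 × cos²(16.8°) = 360000 × 0.9165 = 329900 km².
Ratio = 8920 / 329900 ≈ 0.0270.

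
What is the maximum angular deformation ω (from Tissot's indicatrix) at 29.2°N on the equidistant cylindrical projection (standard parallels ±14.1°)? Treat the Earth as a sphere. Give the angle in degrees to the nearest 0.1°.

With standard parallel φ₀ = 14.1°, the equirectangular projection gives x = Rλ cos φ₀, y = Rφ, so h = 1 and k = cos 14.1° / cos φ.
At 29.2°: h = 1.000, k = 1.111; principal scales a = 1.111, b = 1.000.
sin(ω/2) = (a − b)/(a + b) = 0.1111/2.111 = 0.05261, so ω = 2 arcsin(0.05261) ≈ 6.0°.

6.0°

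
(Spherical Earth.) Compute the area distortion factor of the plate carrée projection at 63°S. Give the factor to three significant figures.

In the plate carrée (x = Rλ, y = Rφ), meridians are true-scale (h = 1) and parallels are stretched by k = sec φ.
Areal scale = h·k = 1 × sec φ; at 63°, h = 1.000, k = 2.203, so h·k = 2.203.

2.20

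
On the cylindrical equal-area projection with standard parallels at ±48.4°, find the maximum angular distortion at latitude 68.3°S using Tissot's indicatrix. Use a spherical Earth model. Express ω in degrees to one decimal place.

Cylindrical equal-area (φ₀ = 48.4°): h = cos φ / cos 48.4° along meridians, k = cos 48.4° / cos φ along parallels; h·k = 1.
At 68.3°: h = 0.5569, k = 1.796; principal scales a = 1.796, b = 0.5569.
sin(ω/2) = (a − b)/(a + b) = 1.239/2.353 = 0.5265, so ω = 2 arcsin(0.5265) ≈ 63.5°.

63.5°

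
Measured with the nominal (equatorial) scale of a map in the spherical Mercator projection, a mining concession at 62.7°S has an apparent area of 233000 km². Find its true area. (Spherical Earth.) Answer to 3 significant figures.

49000 km²

For Mercator, h = k = sec φ (a conformal cylindrical projection has a single point scale, 1/cos φ).
Areal scale = k² = sec²φ = 1/cos²(62.7°) = 1/0.4586² = 4.754.
True area = apparent / (areal scale) = 233000 / 4.754 ≈ 49000 km².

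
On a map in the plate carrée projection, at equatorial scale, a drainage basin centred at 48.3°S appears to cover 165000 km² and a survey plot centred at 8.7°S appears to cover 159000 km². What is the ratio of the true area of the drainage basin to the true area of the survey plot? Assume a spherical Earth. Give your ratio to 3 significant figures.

On the plate carrée, areal scale = h·k = 1 × sec φ, so true area = apparent × cos φ.
True area of drainage basin: 165000 × cos(48.3°) = 165000 × 0.6652 = 109800 km².
True area of survey plot: 159000 × cos(8.7°) = 159000 × 0.9885 = 157200 km².
Ratio = 109800 / 157200 ≈ 0.698.

0.698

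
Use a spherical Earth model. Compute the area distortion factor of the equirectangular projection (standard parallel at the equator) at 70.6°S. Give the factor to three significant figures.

Plate carrée maps x = Rλ, y = Rφ. The meridian scale is h = 1 and the parallel scale is k = 1/cos φ = sec φ.
Areal scale = h·k = 1 × sec φ; at 70.6°, h = 1.000, k = 3.011, so h·k = 3.011.

3.01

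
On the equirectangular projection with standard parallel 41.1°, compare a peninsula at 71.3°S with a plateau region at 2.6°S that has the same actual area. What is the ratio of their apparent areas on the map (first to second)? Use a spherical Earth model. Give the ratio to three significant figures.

In the equirectangular projection with standard parallel φ₀ = 41.1° (x = Rλ cos φ₀, y = Rφ), meridians are true-scale (h = 1) and the parallel scale is k = cos φ₀ / cos φ.
Areal scale at 71.3°: h·k = 1.000 × 2.350 = 2.350.
Areal scale at 2.6°: h·k = 1.000 × 0.7543 = 0.7543.
Ratio = 2.350/0.7543 ≈ 3.12.

3.12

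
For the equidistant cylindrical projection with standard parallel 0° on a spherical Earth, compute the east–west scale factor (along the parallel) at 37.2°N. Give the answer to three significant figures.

1.26

Plate carrée maps x = Rλ, y = Rφ. The meridian scale is h = 1 and the parallel scale is k = 1/cos φ = sec φ.
k = 1/cos 37.2° = 1/0.7965 = 1.255.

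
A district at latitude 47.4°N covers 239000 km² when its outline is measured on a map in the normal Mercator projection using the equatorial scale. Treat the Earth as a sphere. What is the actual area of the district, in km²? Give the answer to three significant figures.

110000 km²

The Mercator projection is conformal; its linear scale factor is the same in every direction and equals sec φ = 1/cos φ.
Areal scale = k² = sec²φ = 1/cos²(47.4°) = 1/0.6769² = 2.183.
True area = apparent / (areal scale) = 239000 / 2.183 ≈ 110000 km².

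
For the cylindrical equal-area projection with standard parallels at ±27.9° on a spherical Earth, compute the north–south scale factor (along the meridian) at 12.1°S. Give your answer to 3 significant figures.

1.11

A cylindrical equal-area projection with standard parallel φ₀ has meridian scale h = cos φ / cos φ₀ and parallel scale k = cos φ₀ / cos φ (so areas are preserved, h·k = 1).
h = cos 12.1° / cos 27.9° = 0.9778/0.8838 = 1.106.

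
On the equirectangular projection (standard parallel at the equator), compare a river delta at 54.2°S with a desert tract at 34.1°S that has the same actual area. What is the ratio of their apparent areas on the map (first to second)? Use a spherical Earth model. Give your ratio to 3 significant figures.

Plate carrée maps x = Rλ, y = Rφ. The meridian scale is h = 1 and the parallel scale is k = 1/cos φ = sec φ.
Areal scale at 54.2°: h·k = 1.000 × 1.710 = 1.710.
Areal scale at 34.1°: h·k = 1.000 × 1.208 = 1.208.
Ratio = 1.710/1.208 ≈ 1.42.

1.42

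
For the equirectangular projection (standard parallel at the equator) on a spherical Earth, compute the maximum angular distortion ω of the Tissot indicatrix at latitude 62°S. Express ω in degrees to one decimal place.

Plate carrée maps x = Rλ, y = Rφ. The meridian scale is h = 1 and the parallel scale is k = 1/cos φ = sec φ.
At 62°: h = 1.000, k = 2.130; principal scales a = 2.130, b = 1.000.
sin(ω/2) = (a − b)/(a + b) = 1.130/3.130 = 0.3610, so ω = 2 arcsin(0.3610) ≈ 42.3°.

42.3°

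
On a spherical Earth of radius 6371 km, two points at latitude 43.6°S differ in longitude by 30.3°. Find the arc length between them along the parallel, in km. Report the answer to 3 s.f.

Arc length along a parallel = R cos φ · Δλ (with Δλ in radians).
= 6371 × cos 43.6° × (30.3° × π/180) = 6371 × 0.7242 × 0.5288 ≈ 2440 km.

2440 km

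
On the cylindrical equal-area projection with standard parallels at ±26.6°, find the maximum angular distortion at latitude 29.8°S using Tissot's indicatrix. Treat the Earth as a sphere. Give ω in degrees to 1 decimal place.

3.4°

For cylindrical equal-area with standard parallel φ₀, h = cos φ / cos φ₀ and k = cos φ₀ / cos φ, so h·k = 1.
At 29.8°: h = 0.9705, k = 1.030; principal scales a = 1.030, b = 0.9705.
sin(ω/2) = (a − b)/(a + b) = 0.05992/2.001 = 0.02995, so ω = 2 arcsin(0.02995) ≈ 3.4°.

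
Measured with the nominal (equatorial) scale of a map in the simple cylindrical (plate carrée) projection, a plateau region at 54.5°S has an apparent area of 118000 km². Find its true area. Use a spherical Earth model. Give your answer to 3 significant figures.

In the plate carrée (x = Rλ, y = Rφ), meridians are true-scale (h = 1) and parallels are stretched by k = sec φ.
Areal scale = h·k = 1 × sec φ; at 54.5°, h = 1.000, k = 1.722, so h·k = 1.722.
True area = apparent / (areal scale) = 118000 / 1.722 ≈ 68500 km².

68500 km²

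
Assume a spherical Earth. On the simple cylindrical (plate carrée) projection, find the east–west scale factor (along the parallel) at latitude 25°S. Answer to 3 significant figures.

1.10

Plate carrée maps x = Rλ, y = Rφ. The meridian scale is h = 1 and the parallel scale is k = 1/cos φ = sec φ.
k = 1/cos 25° = 1/0.9063 = 1.103.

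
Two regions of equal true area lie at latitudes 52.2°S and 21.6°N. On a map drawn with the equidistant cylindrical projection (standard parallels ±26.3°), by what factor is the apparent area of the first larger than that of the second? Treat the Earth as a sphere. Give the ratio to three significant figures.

With standard parallel φ₀ = 26.3°, the equirectangular projection gives x = Rλ cos φ₀, y = Rφ, so h = 1 and k = cos 26.3° / cos φ.
Areal scale at 52.2°: h·k = 1.000 × 1.463 = 1.463.
Areal scale at 21.6°: h·k = 1.000 × 0.9642 = 0.9642.
Ratio = 1.463/0.9642 ≈ 1.52.

1.52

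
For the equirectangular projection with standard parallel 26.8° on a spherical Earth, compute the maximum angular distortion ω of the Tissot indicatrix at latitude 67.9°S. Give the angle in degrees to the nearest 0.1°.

48.0°

With standard parallel φ₀ = 26.8°, the equirectangular projection gives x = Rλ cos φ₀, y = Rφ, so h = 1 and k = cos 26.8° / cos φ.
At 67.9°: h = 1.000, k = 2.372; principal scales a = 2.372, b = 1.000.
sin(ω/2) = (a − b)/(a + b) = 1.372/3.372 = 0.4070, so ω = 2 arcsin(0.4070) ≈ 48.0°.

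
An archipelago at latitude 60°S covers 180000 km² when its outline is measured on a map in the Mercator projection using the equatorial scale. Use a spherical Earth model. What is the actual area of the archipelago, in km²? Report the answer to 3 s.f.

45000 km²

The Mercator projection is conformal; its linear scale factor is the same in every direction and equals sec φ = 1/cos φ.
Areal scale = k² = sec²φ = 1/cos²(60°) = 1/0.5000² = 4.000.
True area = apparent / (areal scale) = 180000 / 4.000 ≈ 45000 km².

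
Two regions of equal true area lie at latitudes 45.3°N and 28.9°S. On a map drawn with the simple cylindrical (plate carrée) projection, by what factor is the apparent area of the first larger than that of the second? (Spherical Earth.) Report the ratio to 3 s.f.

For the equirectangular projection with φ₀ = 0 (plate carrée), h = 1 along meridians and k = sec φ along parallels.
Areal scale at 45.3°: h·k = 1.000 × 1.422 = 1.422.
Areal scale at 28.9°: h·k = 1.000 × 1.142 = 1.142.
Ratio = 1.422/1.142 ≈ 1.24.

1.24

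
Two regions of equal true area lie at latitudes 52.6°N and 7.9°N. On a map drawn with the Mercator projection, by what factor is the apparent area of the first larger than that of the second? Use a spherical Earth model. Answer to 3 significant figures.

On Mercator, area is exaggerated by sec²φ = 1/cos²φ.
At 52.6°: sec²(52.6°) = 1/0.6074² = 2.711.
At 7.9°: sec²(7.9°) = 1/0.9905² = 1.019.
Ratio = 2.711/1.019 = cos²(7.9°)/cos²(52.6°) ≈ 2.66.

2.66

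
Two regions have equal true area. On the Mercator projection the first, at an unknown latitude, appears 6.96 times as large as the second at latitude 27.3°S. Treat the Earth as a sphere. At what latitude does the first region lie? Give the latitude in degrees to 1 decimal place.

70.3°

On Mercator, (apparent₁)/(apparent₂) = sec²φ₁ / sec²φ₂ when true areas are equal.
cos²φ₂ / cos²φ₁ = 6.96  ⇒  cos φ₁ = cos 27.3° / √6.96 = 0.8886/2.638 = 0.3368.
φ₁ = arccos(0.3368) ≈ 70.3°.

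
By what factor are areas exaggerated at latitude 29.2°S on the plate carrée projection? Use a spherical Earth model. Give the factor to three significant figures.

For the equirectangular projection with φ₀ = 0 (plate carrée), h = 1 along meridians and k = sec φ along parallels.
Areal scale = h·k = 1 × sec φ; at 29.2°, h = 1.000, k = 1.146, so h·k = 1.146.

1.15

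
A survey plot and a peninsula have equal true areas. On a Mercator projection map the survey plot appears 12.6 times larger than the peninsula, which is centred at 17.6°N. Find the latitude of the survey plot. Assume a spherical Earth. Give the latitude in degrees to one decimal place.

For equal true areas on Mercator, apparent areas scale as sec²φ, so the ratio is cos²φ₂ / cos²φ₁.
cos²φ₂ / cos²φ₁ = 12.6  ⇒  cos φ₁ = cos 17.6° / √12.6 = 0.9532/3.550 = 0.2685.
φ₁ = arccos(0.2685) ≈ 74.4°.

74.4°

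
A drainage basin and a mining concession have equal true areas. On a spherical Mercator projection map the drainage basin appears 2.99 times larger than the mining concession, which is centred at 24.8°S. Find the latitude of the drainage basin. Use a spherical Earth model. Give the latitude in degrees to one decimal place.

58.3°

Mercator areal scale is sec²φ, so apparent-area ratio = sec²φ₁ / sec²φ₂ = cos²φ₂ / cos²φ₁.
cos²φ₂ / cos²φ₁ = 2.99  ⇒  cos φ₁ = cos 24.8° / √2.99 = 0.9078/1.729 = 0.5250.
φ₁ = arccos(0.5250) ≈ 58.3°.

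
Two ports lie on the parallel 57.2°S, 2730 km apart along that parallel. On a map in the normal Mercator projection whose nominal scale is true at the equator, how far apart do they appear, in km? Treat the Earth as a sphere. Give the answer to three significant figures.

For Mercator, h = k = sec φ (a conformal cylindrical projection has a single point scale, 1/cos φ).
Along the parallel, k = sec 57.2° = 1/0.5417 = 1.846.
Map distance = 2730 × 1.846 ≈ 5040 km.

5040 km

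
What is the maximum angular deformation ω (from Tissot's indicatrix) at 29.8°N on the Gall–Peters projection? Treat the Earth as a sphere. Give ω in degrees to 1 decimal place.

The Gall–Peters projection is cylindrical equal-area with φ₀ = 45°. A cylindrical equal-area projection with standard parallel φ₀ has meridian scale h = cos φ / cos φ₀ and parallel scale k = cos φ₀ / cos φ (so areas are preserved, h·k = 1).
At 29.8°: h = 1.227, k = 0.8149; principal scales a = 1.227, b = 0.8149.
sin(ω/2) = (a − b)/(a + b) = 0.4123/2.042 = 0.2019, so ω = 2 arcsin(0.2019) ≈ 23.3°.

23.3°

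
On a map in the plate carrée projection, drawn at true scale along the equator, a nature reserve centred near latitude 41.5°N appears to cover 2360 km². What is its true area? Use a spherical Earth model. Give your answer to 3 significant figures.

1770 km²

Plate carrée maps x = Rλ, y = Rφ. The meridian scale is h = 1 and the parallel scale is k = 1/cos φ = sec φ.
Areal scale = h·k = 1 × sec φ; at 41.5°, h = 1.000, k = 1.335, so h·k = 1.335.
True area = apparent / (areal scale) = 2360 / 1.335 ≈ 1770 km².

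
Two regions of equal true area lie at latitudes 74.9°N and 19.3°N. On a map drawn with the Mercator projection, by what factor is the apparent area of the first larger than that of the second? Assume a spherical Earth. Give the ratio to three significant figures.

Mercator is conformal with k = sec φ, so areal scale = k² = sec²φ.
At 74.9°: sec²(74.9°) = 1/0.2605² = 14.74.
At 19.3°: sec²(19.3°) = 1/0.9438² = 1.123.
Ratio = 14.74/1.123 = cos²(19.3°)/cos²(74.9°) ≈ 13.1.

13.1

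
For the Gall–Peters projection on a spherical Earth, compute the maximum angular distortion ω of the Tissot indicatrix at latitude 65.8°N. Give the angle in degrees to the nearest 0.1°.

59.6°

The Gall–Peters projection is cylindrical equal-area with φ₀ = 45°. For cylindrical equal-area with standard parallel φ₀, h = cos φ / cos φ₀ and k = cos φ₀ / cos φ, so h·k = 1.
At 65.8°: h = 0.5797, k = 1.725; principal scales a = 1.725, b = 0.5797.
sin(ω/2) = (a − b)/(a + b) = 1.145/2.305 = 0.4969, so ω = 2 arcsin(0.4969) ≈ 59.6°.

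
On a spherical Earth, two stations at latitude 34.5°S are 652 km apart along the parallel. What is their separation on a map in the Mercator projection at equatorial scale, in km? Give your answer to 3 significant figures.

791 km

The Mercator projection is conformal; its linear scale factor is the same in every direction and equals sec φ = 1/cos φ.
Along the parallel, k = sec 34.5° = 1/0.8241 = 1.213.
Map distance = 652 × 1.213 ≈ 791 km.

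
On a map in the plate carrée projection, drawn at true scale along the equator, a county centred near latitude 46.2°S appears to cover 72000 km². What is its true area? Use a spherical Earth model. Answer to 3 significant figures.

Plate carrée maps x = Rλ, y = Rφ. The meridian scale is h = 1 and the parallel scale is k = 1/cos φ = sec φ.
Areal scale = h·k = 1 × sec φ; at 46.2°, h = 1.000, k = 1.445, so h·k = 1.445.
True area = apparent / (areal scale) = 72000 / 1.445 ≈ 49800 km².

49800 km²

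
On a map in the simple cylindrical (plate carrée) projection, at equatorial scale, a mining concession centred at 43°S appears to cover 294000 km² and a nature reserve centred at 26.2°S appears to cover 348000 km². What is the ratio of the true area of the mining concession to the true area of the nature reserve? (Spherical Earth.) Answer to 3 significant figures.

Plate carrée has h = 1 and k = sec φ, giving areal scale sec φ; true area = (apparent area) · cos φ.
True area of mining concession: 294000 × cos(43°) = 294000 × 0.7314 = 215000 km².
True area of nature reserve: 348000 × cos(26.2°) = 348000 × 0.8973 = 312200 km².
Ratio = 215000 / 312200 ≈ 0.689.

0.689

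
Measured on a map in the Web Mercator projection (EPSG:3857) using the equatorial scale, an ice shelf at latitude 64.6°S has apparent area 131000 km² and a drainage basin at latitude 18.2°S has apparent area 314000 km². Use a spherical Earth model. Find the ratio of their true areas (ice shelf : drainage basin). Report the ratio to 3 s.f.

On Mercator the areal scale is sec²φ, so true area = apparent × cos²φ.
True area of ice shelf: 131000 × cos²(64.6°) = 131000 × 0.1840 = 24100 km².
True area of drainage basin: 314000 × cos²(18.2°) = 314000 × 0.9024 = 283400 km².
Ratio = 24100 / 283400 ≈ 0.0851.

0.0851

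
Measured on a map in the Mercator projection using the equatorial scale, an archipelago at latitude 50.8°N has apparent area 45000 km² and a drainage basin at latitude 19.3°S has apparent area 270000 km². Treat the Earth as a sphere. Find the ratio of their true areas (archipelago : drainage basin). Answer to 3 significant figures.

Mercator's areal exaggeration is sec²φ; hence true area = (apparent area) · cos²φ.
True area of archipelago: 45000 × cos²(50.8°) = 45000 × 0.3995 = 17980 km².
True area of drainage basin: 270000 × cos²(19.3°) = 270000 × 0.8908 = 240500 km².
Ratio = 17980 / 240500 ≈ 0.0747.

0.0747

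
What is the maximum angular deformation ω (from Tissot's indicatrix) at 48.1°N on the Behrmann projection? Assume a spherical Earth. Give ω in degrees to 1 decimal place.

The Behrmann projection is cylindrical equal-area with φ₀ = 30°. A cylindrical equal-area projection with standard parallel φ₀ has meridian scale h = cos φ / cos φ₀ and parallel scale k = cos φ₀ / cos φ (so areas are preserved, h·k = 1).
At 48.1°: h = 0.7711, k = 1.297; principal scales a = 1.297, b = 0.7711.
sin(ω/2) = (a − b)/(a + b) = 0.5256/2.068 = 0.2542, so ω = 2 arcsin(0.2542) ≈ 29.5°.

29.5°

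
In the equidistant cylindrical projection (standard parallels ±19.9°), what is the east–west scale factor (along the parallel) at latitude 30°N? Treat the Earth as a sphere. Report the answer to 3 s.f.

1.09

With standard parallel φ₀ = 19.9°, the equirectangular projection gives x = Rλ cos φ₀, y = Rφ, so h = 1 and k = cos 19.9° / cos φ.
k = cos 19.9° / cos 30° = 0.9403/0.8660 = 1.086.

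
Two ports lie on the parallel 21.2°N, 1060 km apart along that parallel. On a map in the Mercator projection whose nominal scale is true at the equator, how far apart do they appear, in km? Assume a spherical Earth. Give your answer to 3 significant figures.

1140 km

For Mercator, h = k = sec φ (a conformal cylindrical projection has a single point scale, 1/cos φ).
Along the parallel, k = sec 21.2° = 1/0.9323 = 1.073.
Map distance = 1060 × 1.073 ≈ 1140 km.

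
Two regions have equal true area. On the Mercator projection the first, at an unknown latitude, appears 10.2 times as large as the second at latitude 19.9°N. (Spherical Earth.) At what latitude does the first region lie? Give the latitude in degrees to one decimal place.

Mercator areal scale is sec²φ, so apparent-area ratio = sec²φ₁ / sec²φ₂ = cos²φ₂ / cos²φ₁.
cos²φ₂ / cos²φ₁ = 10.2  ⇒  cos φ₁ = cos 19.9° / √10.2 = 0.9403/3.194 = 0.2944.
φ₁ = arccos(0.2944) ≈ 72.9°.

72.9°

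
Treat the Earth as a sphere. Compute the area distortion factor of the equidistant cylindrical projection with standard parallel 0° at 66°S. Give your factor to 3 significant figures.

In the plate carrée (x = Rλ, y = Rφ), meridians are true-scale (h = 1) and parallels are stretched by k = sec φ.
Areal scale = h·k = 1 × sec φ; at 66°, h = 1.000, k = 2.459, so h·k = 2.459.

2.46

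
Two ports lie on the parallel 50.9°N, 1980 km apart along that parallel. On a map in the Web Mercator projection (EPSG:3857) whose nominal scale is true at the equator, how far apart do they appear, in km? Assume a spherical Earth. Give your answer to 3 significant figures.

3140 km

The Mercator projection is conformal; its linear scale factor is the same in every direction and equals sec φ = 1/cos φ.
Along the parallel, k = sec 50.9° = 1/0.6307 = 1.586.
Map distance = 1980 × 1.586 ≈ 3140 km.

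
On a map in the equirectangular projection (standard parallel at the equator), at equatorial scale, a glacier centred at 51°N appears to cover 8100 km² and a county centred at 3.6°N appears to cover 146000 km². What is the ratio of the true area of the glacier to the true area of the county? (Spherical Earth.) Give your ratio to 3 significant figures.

On the plate carrée, areal scale = h·k = 1 × sec φ, so true area = apparent × cos φ.
True area of glacier: 8100 × cos(51°) = 8100 × 0.6293 = 5097 km².
True area of county: 146000 × cos(3.6°) = 146000 × 0.9980 = 145700 km².
Ratio = 5097 / 145700 ≈ 0.0350.

0.0350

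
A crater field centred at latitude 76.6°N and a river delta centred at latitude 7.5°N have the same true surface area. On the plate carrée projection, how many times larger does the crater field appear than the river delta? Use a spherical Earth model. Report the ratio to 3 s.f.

For the equirectangular projection with φ₀ = 0 (plate carrée), h = 1 along meridians and k = sec φ along parallels.
Areal scale at 76.6°: h·k = 1.000 × 4.315 = 4.315.
Areal scale at 7.5°: h·k = 1.000 × 1.009 = 1.009.
Ratio = 4.315/1.009 ≈ 4.28.

4.28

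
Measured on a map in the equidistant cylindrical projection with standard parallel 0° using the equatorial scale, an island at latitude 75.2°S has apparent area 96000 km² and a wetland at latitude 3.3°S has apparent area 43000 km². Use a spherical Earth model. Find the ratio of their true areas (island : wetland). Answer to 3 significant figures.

On the plate carrée, areal scale = h·k = 1 × sec φ, so true area = apparent × cos φ.
True area of island: 96000 × cos(75.2°) = 96000 × 0.2554 = 24520 km².
True area of wetland: 43000 × cos(3.3°) = 43000 × 0.9983 = 42930 km².
Ratio = 24520 / 42930 ≈ 0.571.

0.571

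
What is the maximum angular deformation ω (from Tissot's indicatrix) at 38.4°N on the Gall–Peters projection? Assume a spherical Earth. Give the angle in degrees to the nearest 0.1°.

Gall–Peters is a cylindrical equal-area projection with standard parallels at ±45°. Cylindrical equal-area (φ₀ = 45°): h = cos φ / cos 45° along meridians, k = cos 45° / cos φ along parallels; h·k = 1.
At 38.4°: h = 1.108, k = 0.9023; principal scales a = 1.108, b = 0.9023.
sin(ω/2) = (a − b)/(a + b) = 0.2060/2.011 = 0.1025, so ω = 2 arcsin(0.1025) ≈ 11.8°.

11.8°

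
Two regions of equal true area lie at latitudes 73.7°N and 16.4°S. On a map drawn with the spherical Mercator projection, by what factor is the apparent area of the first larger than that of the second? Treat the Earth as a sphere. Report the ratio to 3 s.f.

11.7

Mercator areal scale is sec²φ.
At 73.7°: sec²(73.7°) = 1/0.2807² = 12.69.
At 16.4°: sec²(16.4°) = 1/0.9593² = 1.087.
Ratio = 12.69/1.087 = cos²(16.4°)/cos²(73.7°) ≈ 11.7.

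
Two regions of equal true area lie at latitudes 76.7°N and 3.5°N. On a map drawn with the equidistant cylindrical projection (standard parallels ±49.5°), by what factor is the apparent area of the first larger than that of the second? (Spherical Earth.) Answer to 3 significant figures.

4.34

The equidistant cylindrical projection with φ₀ = 49.5° has h = 1 (meridians true) and k = cos φ₀ / cos φ along parallels.
Areal scale at 76.7°: h·k = 1.000 × 2.823 = 2.823.
Areal scale at 3.5°: h·k = 1.000 × 0.6507 = 0.6507.
Ratio = 2.823/0.6507 ≈ 4.34.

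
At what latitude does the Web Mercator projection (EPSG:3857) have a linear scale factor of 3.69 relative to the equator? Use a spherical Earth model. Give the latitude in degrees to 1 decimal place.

74.3°

Mercator scale is k = sec φ = 1/cos φ.
1/cos φ = 3.69  ⇒  cos φ = 0.2710  ⇒  φ = arccos(0.2710) ≈ 74.3°.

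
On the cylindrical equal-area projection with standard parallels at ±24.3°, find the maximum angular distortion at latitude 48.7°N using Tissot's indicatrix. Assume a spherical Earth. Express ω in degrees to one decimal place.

36.4°

Cylindrical equal-area (φ₀ = 24.3°): h = cos φ / cos 24.3° along meridians, k = cos 24.3° / cos φ along parallels; h·k = 1.
At 48.7°: h = 0.7242, k = 1.381; principal scales a = 1.381, b = 0.7242.
sin(ω/2) = (a − b)/(a + b) = 0.6568/2.105 = 0.3120, so ω = 2 arcsin(0.3120) ≈ 36.4°.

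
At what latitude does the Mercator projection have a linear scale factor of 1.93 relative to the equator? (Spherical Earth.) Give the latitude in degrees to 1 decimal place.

58.8°

Mercator scale is k = sec φ = 1/cos φ.
1/cos φ = 1.93  ⇒  cos φ = 0.5181  ⇒  φ = arccos(0.5181) ≈ 58.8°.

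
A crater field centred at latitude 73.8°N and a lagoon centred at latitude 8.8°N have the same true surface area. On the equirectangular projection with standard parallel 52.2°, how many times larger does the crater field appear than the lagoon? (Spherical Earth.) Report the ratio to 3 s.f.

3.54

In the equirectangular projection with standard parallel φ₀ = 52.2° (x = Rλ cos φ₀, y = Rφ), meridians are true-scale (h = 1) and the parallel scale is k = cos φ₀ / cos φ.
Areal scale at 73.8°: h·k = 1.000 × 2.197 = 2.197.
Areal scale at 8.8°: h·k = 1.000 × 0.6202 = 0.6202.
Ratio = 2.197/0.6202 ≈ 3.54.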